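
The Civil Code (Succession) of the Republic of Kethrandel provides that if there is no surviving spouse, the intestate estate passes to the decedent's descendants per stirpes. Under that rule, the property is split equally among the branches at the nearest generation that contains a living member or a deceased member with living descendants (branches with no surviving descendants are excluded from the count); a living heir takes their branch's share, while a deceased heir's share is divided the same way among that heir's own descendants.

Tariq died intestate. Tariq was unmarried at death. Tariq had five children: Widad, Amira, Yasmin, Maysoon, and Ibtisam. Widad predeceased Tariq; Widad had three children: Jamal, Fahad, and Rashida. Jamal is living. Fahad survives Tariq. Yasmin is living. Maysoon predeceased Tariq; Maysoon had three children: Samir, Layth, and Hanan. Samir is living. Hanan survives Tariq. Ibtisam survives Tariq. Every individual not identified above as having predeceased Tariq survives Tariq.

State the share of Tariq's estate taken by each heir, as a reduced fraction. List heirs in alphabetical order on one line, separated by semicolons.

Amira 1/5; Fahad 1/15; Hanan 1/15; Ibtisam 1/5; Jamal 1/15; Layth 1/15; Rashida 1/15; Samir 1/15; Yasmin 1/5

There is no surviving spouse, so the entire estate passes to Tariq's descendants per stirpes.
The estate is divided into 5 equal shares of 1/5 among Widad, Amira, Yasmin, Maysoon, Ibtisam.
Widad predeceased; the 1/5 allotted to Widad's branch passes to Widad's issue by representation.
The 1/5 is divided into 3 equal shares of 1/15 among Jamal, Fahad, Rashida.
Jamal is living and takes 1/15.
Fahad is living and takes 1/15.
Rashida is living and takes 1/15.
Amira is living and takes 1/5.
Yasmin is living and takes 1/5.
Maysoon predeceased; the 1/5 allotted to Maysoon's branch passes to Maysoon's issue by representation.
The 1/5 is divided into 3 equal shares of 1/15 among Samir, Layth, Hanan.
Samir is living and takes 1/15.
Layth is living and takes 1/15.
Hanan is living and takes 1/15.
Ibtisam is living and takes 1/5.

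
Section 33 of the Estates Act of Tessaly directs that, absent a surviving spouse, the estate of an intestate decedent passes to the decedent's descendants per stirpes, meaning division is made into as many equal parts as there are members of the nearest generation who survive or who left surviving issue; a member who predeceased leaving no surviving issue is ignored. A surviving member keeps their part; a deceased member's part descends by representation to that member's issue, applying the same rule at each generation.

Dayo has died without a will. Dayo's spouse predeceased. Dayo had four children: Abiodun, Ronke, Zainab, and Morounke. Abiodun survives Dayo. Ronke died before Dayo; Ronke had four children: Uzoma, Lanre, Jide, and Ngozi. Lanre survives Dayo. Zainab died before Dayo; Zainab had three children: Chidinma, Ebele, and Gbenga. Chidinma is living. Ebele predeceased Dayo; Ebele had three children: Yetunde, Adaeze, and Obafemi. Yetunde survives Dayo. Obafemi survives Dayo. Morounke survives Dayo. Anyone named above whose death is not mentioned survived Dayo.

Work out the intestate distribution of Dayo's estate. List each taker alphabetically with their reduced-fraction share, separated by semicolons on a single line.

There is no surviving spouse, so the entire estate passes to Dayo's descendants per stirpes.
The estate is divided into 4 equal shares of 1/4 among Abiodun, Ronke, Zainab, Morounke.
Abiodun is living and takes 1/4.
Ronke predeceased; the 1/4 allotted to Ronke's branch passes to Ronke's issue by representation.
The 1/4 is divided into 4 equal shares of 1/16 among Uzoma, Lanre, Jide, Ngozi.
Uzoma is living and takes 1/16.
Lanre is living and takes 1/16.
Jide is living and takes 1/16.
Ngozi is living and takes 1/16.
Zainab predeceased; the 1/4 allotted to Zainab's branch passes to Zainab's issue by representation.
The 1/4 is divided into 3 equal shares of 1/12 among Chidinma, Ebele, Gbenga.
Chidinma is living and takes 1/12.
Ebele predeceased; the 1/12 allotted to Ebele's branch passes to Ebele's issue by representation.
The 1/12 is divided into 3 equal shares of 1/36 among Yetunde, Adaeze, Obafemi.
Yetunde is living and takes 1/36.
Adaeze is living and takes 1/36.
Obafemi is living and takes 1/36.
Gbenga is living and takes 1/12.
Morounke is living and takes 1/4.

Abiodun 1/4; Adaeze 1/36; Chidinma 1/12; Gbenga 1/12; Jide 1/16; Lanre 1/16; Morounke 1/4; Ngozi 1/16; Obafemi 1/36; Uzoma 1/16; Yetunde 1/36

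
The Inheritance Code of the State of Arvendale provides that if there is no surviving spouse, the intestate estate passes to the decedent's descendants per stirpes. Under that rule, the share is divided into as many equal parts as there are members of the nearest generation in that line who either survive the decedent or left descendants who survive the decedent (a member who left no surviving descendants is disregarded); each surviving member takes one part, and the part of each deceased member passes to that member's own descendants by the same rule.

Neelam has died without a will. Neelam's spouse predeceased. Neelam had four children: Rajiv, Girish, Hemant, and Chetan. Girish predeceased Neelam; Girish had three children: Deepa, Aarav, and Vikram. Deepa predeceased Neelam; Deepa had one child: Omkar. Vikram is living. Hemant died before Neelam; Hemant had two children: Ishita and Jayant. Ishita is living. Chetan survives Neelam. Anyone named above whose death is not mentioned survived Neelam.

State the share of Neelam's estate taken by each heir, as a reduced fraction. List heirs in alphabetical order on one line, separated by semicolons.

There is no surviving spouse, so the entire estate passes to Neelam's descendants per stirpes.
The estate is divided into 4 equal shares of 1/4 among Rajiv, Girish, Hemant, Chetan.
Rajiv is living and takes 1/4.
Girish predeceased; the 1/4 allotted to Girish's branch passes to Girish's issue by representation.
The 1/4 is divided into 3 equal shares of 1/12 among Deepa, Aarav, Vikram.
Deepa predeceased; the 1/12 allotted to Deepa's branch passes to Deepa's issue by representation.
Omkar is the sole taker at this level and receives the full 1/12.
Aarav is living and takes 1/12.
Vikram is living and takes 1/12.
Hemant predeceased; the 1/4 allotted to Hemant's branch passes to Hemant's issue by representation.
The 1/4 is divided into 2 equal shares of 1/8 among Ishita, Jayant.
Ishita is living and takes 1/8.
Jayant is living and takes 1/8.
Chetan is living and takes 1/4.

Aarav 1/12; Chetan 1/4; Ishita 1/8; Jayant 1/8; Omkar 1/12; Rajiv 1/4; Vikram 1/12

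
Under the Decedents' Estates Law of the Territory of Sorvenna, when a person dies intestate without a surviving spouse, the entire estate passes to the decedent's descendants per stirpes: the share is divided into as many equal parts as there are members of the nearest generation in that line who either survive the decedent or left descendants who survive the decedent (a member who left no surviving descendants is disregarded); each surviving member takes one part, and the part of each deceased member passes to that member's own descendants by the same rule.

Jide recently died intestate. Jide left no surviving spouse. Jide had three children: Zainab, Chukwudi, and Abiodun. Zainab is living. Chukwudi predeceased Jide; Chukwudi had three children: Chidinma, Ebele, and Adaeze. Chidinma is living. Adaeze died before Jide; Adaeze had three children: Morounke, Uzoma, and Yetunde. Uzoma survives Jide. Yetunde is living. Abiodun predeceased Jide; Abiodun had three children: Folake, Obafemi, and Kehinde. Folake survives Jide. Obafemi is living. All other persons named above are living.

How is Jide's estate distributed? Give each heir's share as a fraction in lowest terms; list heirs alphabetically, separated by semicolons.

Chidinma 1/9; Ebele 1/9; Folake 1/9; Kehinde 1/9; Morounke 1/27; Obafemi 1/9; Uzoma 1/27; Yetunde 1/27; Zainab 1/3

There is no surviving spouse, so the entire estate passes to Jide's descendants per stirpes.
The estate is divided into 3 equal shares of 1/3 among Zainab, Chukwudi, Abiodun.
Zainab is living and takes 1/3.
Chukwudi predeceased; the 1/3 allotted to Chukwudi's branch passes to Chukwudi's issue by representation.
The 1/3 is divided into 3 equal shares of 1/9 among Chidinma, Ebele, Adaeze.
Chidinma is living and takes 1/9.
Ebele is living and takes 1/9.
Adaeze predeceased; the 1/9 allotted to Adaeze's branch passes to Adaeze's issue by representation.
The 1/9 is divided into 3 equal shares of 1/27 among Morounke, Uzoma, Yetunde.
Morounke is living and takes 1/27.
Uzoma is living and takes 1/27.
Yetunde is living and takes 1/27.
Abiodun predeceased; the 1/3 allotted to Abiodun's branch passes to Abiodun's issue by representation.
The 1/3 is divided into 3 equal shares of 1/9 among Folake, Obafemi, Kehinde.
Folake is living and takes 1/9.
Obafemi is living and takes 1/9.
Kehinde is living and takes 1/9.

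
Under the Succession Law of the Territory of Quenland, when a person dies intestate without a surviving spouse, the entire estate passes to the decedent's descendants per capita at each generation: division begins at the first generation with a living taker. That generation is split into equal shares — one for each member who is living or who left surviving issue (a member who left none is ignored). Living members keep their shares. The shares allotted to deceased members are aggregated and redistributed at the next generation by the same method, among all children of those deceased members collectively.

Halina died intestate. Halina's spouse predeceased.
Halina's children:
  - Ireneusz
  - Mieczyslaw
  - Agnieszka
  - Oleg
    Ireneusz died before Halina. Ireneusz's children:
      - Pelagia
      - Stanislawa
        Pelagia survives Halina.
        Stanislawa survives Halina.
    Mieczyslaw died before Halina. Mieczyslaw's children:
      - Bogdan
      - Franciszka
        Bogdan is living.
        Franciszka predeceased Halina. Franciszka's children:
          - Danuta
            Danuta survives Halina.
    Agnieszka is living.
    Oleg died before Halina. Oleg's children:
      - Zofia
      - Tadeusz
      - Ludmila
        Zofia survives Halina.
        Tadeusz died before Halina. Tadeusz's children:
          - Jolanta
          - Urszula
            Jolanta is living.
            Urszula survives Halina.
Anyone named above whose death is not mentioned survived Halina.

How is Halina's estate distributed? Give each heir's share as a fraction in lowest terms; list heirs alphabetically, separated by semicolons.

Agnieszka 1/4; Bogdan 3/28; Danuta 1/14; Jolanta 1/14; Ludmila 3/28; Pelagia 3/28; Stanislawa 3/28; Urszula 1/14; Zofia 3/28

There is no surviving spouse, so the entire estate passes to Halina's descendants per capita at each generation.
At generation 1 (Ireneusz, Mieczyslaw, Agnieszka, Oleg) there are 4 shares of (1)/4 = 1/4 each.
Living: Agnieszka — each takes 1/4.
Deceased: Ireneusz, Mieczyslaw, and Oleg. Their combined 3/4 is pooled and carried to generation 2.
At generation 2 (Pelagia, Stanislawa, Bogdan, Franciszka, Zofia, Tadeusz, Ludmila) there are 7 shares of (3/4)/7 = 3/28 each.
Living: Pelagia, Stanislawa, Bogdan, Zofia, and Ludmila — each takes 3/28.
Deceased: Franciszka and Tadeusz. Their combined 3/14 is pooled and carried to generation 3.
At generation 3 (Danuta, Jolanta, Urszula) there are 3 shares of (3/14)/3 = 1/14 each.
Living: Danuta, Jolanta, and Urszula — each takes 1/14.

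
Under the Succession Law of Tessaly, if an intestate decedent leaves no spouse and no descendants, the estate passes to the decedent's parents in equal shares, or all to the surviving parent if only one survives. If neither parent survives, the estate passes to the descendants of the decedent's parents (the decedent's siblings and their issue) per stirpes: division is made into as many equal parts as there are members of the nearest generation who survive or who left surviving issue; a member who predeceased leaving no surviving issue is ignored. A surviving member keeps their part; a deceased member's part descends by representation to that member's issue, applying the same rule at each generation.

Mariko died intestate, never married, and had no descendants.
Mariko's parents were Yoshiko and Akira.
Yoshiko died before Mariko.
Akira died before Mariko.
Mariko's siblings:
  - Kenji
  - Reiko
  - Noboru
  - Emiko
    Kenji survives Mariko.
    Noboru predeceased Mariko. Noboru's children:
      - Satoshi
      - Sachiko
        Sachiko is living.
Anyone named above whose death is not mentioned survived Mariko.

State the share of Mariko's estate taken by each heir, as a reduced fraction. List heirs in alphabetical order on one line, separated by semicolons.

Emiko 1/4; Kenji 1/4; Reiko 1/4; Sachiko 1/8; Satoshi 1/8

Neither parent survives and there are no descendants, so the estate passes to Mariko's siblings and their issue per stirpes.
The estate is divided into 4 equal shares of 1/4 among Kenji, Reiko, Noboru, Emiko.
Kenji is living and takes 1/4.
Reiko is living and takes 1/4.
Noboru predeceased; the 1/4 allotted to Noboru's branch passes to Noboru's issue by representation.
The 1/4 is divided into 2 equal shares of 1/8 among Satoshi, Sachiko.
Satoshi is living and takes 1/8.
Sachiko is living and takes 1/8.
Emiko is living and takes 1/4.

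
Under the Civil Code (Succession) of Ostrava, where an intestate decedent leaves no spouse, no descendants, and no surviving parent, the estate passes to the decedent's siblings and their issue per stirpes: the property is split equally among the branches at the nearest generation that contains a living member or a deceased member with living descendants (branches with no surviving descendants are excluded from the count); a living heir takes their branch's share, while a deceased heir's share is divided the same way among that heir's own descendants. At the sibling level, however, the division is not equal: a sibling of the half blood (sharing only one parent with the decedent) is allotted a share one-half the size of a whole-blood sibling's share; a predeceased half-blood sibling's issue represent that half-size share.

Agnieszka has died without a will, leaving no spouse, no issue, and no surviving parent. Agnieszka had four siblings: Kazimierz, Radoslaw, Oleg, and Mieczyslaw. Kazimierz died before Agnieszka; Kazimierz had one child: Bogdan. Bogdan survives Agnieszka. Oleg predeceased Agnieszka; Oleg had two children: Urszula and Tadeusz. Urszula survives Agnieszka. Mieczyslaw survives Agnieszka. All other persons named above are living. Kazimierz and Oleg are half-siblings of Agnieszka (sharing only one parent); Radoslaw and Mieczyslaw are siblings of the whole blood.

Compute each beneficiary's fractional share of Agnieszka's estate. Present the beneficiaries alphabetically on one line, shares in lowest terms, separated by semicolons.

No spouse, descendants, or parent survives, so the estate passes to Agnieszka's siblings per stirpes.
Half-blood siblings count for one-half the weight of whole-blood siblings at the initial division.
Dividing 1 in proportion to weights (total weight 3): Kazimierz (weight 1/2) → 1/6; Radoslaw (weight 1) → 1/3; Oleg (weight 1/2) → 1/6; Mieczyslaw (weight 1) → 1/3.
Kazimierz predeceased; the 1/6 allotted to Kazimierz's branch passes to Kazimierz's issue by representation.
Bogdan is the sole taker at this level and receives the full 1/6.
Radoslaw is living and takes 1/3.
Oleg predeceased; the 1/6 allotted to Oleg's branch passes to Oleg's issue by representation.
The 1/6 is divided into 2 equal shares of 1/12 among Urszula, Tadeusz.
Urszula is living and takes 1/12.
Tadeusz is living and takes 1/12.
Mieczyslaw is living and takes 1/3.

Bogdan 1/6; Mieczyslaw 1/3; Radoslaw 1/3; Tadeusz 1/12; Urszula 1/12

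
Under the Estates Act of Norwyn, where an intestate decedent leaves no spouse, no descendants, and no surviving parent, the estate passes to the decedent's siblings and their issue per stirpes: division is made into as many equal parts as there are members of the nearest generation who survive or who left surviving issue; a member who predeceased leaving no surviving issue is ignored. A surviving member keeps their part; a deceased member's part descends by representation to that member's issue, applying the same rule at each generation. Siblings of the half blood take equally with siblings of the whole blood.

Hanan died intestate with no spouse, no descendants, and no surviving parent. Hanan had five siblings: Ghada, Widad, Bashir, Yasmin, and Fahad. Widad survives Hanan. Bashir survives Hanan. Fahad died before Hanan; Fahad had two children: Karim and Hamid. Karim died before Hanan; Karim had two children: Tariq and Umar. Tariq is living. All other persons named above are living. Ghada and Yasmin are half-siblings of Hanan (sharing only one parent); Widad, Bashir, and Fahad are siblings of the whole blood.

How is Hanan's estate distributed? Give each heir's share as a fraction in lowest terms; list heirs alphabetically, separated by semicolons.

Bashir 1/5; Ghada 1/5; Hamid 1/10; Tariq 1/20; Umar 1/20; Widad 1/5; Yasmin 1/5

No spouse, descendants, or parent survives, so the estate passes to Hanan's siblings per stirpes.
Half-blood and whole-blood siblings take equally under the stated rule.
The estate is divided into 5 equal shares of 1/5 among Ghada, Widad, Bashir, Yasmin, Fahad.
Ghada is living and takes 1/5.
Widad is living and takes 1/5.
Bashir is living and takes 1/5.
Yasmin is living and takes 1/5.
Fahad predeceased; the 1/5 allotted to Fahad's branch passes to Fahad's issue by representation.
The 1/5 is divided into 2 equal shares of 1/10 among Karim, Hamid.
Karim predeceased; the 1/10 allotted to Karim's branch passes to Karim's issue by representation.
The 1/10 is divided into 2 equal shares of 1/20 among Tariq, Umar.
Tariq is living and takes 1/20.
Umar is living and takes 1/20.
Hamid is living and takes 1/10.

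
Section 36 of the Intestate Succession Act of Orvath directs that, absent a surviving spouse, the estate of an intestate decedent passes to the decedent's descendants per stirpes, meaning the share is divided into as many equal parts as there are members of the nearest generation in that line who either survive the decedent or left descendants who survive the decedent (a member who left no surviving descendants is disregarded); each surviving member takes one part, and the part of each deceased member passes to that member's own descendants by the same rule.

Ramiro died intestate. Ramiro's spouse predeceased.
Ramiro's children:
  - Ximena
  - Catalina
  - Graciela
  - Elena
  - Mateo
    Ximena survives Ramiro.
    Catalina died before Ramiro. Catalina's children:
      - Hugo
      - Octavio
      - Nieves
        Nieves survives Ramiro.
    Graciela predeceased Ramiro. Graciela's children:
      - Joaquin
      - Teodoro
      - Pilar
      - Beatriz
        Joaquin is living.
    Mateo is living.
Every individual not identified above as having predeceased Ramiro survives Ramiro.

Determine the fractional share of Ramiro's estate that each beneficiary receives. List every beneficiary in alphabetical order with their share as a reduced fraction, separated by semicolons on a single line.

Beatriz 1/20; Elena 1/5; Hugo 1/15; Joaquin 1/20; Mateo 1/5; Nieves 1/15; Octavio 1/15; Pilar 1/20; Teodoro 1/20; Ximena 1/5

There is no surviving spouse, so the entire estate passes to Ramiro's descendants per stirpes.
The estate is divided into 5 equal shares of 1/5 among Ximena, Catalina, Graciela, Elena, Mateo.
Ximena is living and takes 1/5.
Catalina predeceased; the 1/5 allotted to Catalina's branch passes to Catalina's issue by representation.
The 1/5 is divided into 3 equal shares of 1/15 among Hugo, Octavio, Nieves.
Hugo is living and takes 1/15.
Octavio is living and takes 1/15.
Nieves is living and takes 1/15.
Graciela predeceased; the 1/5 allotted to Graciela's branch passes to Graciela's issue by representation.
The 1/5 is divided into 4 equal shares of 1/20 among Joaquin, Teodoro, Pilar, Beatriz.
Joaquin is living and takes 1/20.
Teodoro is living and takes 1/20.
Pilar is living and takes 1/20.
Beatriz is living and takes 1/20.
Elena is living and takes 1/5.
Mateo is living and takes 1/5.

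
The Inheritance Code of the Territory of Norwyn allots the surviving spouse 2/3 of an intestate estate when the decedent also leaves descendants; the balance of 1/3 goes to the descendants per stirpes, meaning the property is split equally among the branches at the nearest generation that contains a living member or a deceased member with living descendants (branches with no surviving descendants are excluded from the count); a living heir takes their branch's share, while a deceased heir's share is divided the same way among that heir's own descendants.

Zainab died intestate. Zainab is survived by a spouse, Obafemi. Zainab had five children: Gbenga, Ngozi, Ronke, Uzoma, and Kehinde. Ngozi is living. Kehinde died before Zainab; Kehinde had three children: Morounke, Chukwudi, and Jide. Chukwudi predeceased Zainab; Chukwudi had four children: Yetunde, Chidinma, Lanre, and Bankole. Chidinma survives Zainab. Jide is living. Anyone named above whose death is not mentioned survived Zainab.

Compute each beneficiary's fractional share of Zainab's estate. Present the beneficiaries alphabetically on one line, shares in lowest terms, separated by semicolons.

Bankole 1/180; Chidinma 1/180; Gbenga 1/15; Jide 1/45; Lanre 1/180; Morounke 1/45; Ngozi 1/15; Obafemi 2/3; Ronke 1/15; Uzoma 1/15; Yetunde 1/180

Obafemi, as surviving spouse, takes 2/3.
The remaining 1/3 passes to Zainab's descendants per stirpes.
The 1/3 is divided into 5 equal shares of 1/15 among Gbenga, Ngozi, Ronke, Uzoma, Kehinde.
Gbenga is living and takes 1/15.
Ngozi is living and takes 1/15.
Ronke is living and takes 1/15.
Uzoma is living and takes 1/15.
Kehinde predeceased; the 1/15 allotted to Kehinde's branch passes to Kehinde's issue by representation.
The 1/15 is divided into 3 equal shares of 1/45 among Morounke, Chukwudi, Jide.
Morounke is living and takes 1/45.
Chukwudi predeceased; the 1/45 allotted to Chukwudi's branch passes to Chukwudi's issue by representation.
The 1/45 is divided into 4 equal shares of 1/180 among Yetunde, Chidinma, Lanre, Bankole.
Yetunde is living and takes 1/180.
Chidinma is living and takes 1/180.
Lanre is living and takes 1/180.
Bankole is living and takes 1/180.
Jide is living and takes 1/45.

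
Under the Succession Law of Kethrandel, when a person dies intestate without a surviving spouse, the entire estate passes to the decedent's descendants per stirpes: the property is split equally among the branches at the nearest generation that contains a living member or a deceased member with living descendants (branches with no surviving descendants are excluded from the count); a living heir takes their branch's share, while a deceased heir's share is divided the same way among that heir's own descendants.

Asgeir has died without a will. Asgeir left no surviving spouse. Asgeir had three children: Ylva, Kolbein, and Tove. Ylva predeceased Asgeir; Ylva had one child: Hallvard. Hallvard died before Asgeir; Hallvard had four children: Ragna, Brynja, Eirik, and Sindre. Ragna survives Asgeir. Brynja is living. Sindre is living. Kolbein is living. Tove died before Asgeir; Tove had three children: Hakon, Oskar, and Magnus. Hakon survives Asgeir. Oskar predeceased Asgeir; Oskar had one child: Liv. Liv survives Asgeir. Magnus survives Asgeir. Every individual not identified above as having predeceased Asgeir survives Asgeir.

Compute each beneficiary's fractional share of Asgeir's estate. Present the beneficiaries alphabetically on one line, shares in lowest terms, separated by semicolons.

Brynja 1/12; Eirik 1/12; Hakon 1/9; Kolbein 1/3; Liv 1/9; Magnus 1/9; Ragna 1/12; Sindre 1/12

There is no surviving spouse, so the entire estate passes to Asgeir's descendants per stirpes.
The estate is divided into 3 equal shares of 1/3 among Ylva, Kolbein, Tove.
Ylva predeceased; the 1/3 allotted to Ylva's branch passes to Ylva's issue by representation.
Hallvard's line is the sole branch at this level, so the full 1/3 passes to Hallvard's issue by representation.
The 1/3 is divided into 4 equal shares of 1/12 among Ragna, Brynja, Eirik, Sindre.
Ragna is living and takes 1/12.
Brynja is living and takes 1/12.
Eirik is living and takes 1/12.
Sindre is living and takes 1/12.
Kolbein is living and takes 1/3.
Tove predeceased; the 1/3 allotted to Tove's branch passes to Tove's issue by representation.
The 1/3 is divided into 3 equal shares of 1/9 among Hakon, Oskar, Magnus.
Hakon is living and takes 1/9.
Oskar predeceased; the 1/9 allotted to Oskar's branch passes to Oskar's issue by representation.
Liv is the sole taker at this level and receives the full 1/9.
Magnus is living and takes 1/9.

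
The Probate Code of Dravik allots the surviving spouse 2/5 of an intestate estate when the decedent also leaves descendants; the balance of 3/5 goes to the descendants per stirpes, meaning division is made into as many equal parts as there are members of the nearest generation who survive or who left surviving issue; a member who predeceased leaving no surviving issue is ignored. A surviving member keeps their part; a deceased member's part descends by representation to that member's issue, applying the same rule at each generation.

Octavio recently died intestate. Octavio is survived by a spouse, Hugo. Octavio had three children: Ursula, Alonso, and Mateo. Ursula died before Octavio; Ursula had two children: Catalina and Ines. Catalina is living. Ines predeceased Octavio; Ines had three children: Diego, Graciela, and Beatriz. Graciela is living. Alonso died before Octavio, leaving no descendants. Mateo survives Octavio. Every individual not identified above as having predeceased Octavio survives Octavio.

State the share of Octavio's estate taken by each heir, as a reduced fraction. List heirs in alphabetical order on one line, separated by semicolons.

Hugo, as surviving spouse, takes 2/5.
The remaining 3/5 passes to Octavio's descendants per stirpes.
Alonso left no surviving issue, so that branch lapses and is disregarded.
The 3/5 is divided into 2 equal shares of 3/10 among Ursula, Mateo.
Ursula predeceased; the 3/10 allotted to Ursula's branch passes to Ursula's issue by representation.
The 3/10 is divided into 2 equal shares of 3/20 among Catalina, Ines.
Catalina is living and takes 3/20.
Ines predeceased; the 3/20 allotted to Ines's branch passes to Ines's issue by representation.
The 3/20 is divided into 3 equal shares of 1/20 among Diego, Graciela, Beatriz.
Diego is living and takes 1/20.
Graciela is living and takes 1/20.
Beatriz is living and takes 1/20.
Mateo is living and takes 3/10.

Beatriz 1/20; Catalina 3/20; Diego 1/20; Graciela 1/20; Hugo 2/5; Mateo 3/10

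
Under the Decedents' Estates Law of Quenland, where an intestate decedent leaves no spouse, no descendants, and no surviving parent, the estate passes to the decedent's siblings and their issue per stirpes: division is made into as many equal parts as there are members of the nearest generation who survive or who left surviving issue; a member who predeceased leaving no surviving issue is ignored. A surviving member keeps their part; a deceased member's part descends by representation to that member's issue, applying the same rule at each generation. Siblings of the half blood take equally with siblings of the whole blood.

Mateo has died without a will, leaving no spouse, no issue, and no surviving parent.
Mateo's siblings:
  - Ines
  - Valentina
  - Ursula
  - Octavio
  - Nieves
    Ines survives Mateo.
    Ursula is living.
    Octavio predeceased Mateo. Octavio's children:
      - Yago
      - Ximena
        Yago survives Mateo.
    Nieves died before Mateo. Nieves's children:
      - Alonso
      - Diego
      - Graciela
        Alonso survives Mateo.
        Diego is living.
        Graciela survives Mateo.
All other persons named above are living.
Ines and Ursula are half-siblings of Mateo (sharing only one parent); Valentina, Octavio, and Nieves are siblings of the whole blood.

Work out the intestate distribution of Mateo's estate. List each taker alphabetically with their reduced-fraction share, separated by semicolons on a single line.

Alonso 1/15; Diego 1/15; Graciela 1/15; Ines 1/5; Ursula 1/5; Valentina 1/5; Ximena 1/10; Yago 1/10

No spouse, descendants, or parent survives, so the estate passes to Mateo's siblings per stirpes.
Half-blood and whole-blood siblings take equally under the stated rule.
The estate is divided into 5 equal shares of 1/5 among Ines, Valentina, Ursula, Octavio, Nieves.
Ines is living and takes 1/5.
Valentina is living and takes 1/5.
Ursula is living and takes 1/5.
Octavio predeceased; the 1/5 allotted to Octavio's branch passes to Octavio's issue by representation.
The 1/5 is divided into 2 equal shares of 1/10 among Yago, Ximena.
Yago is living and takes 1/10.
Ximena is living and takes 1/10.
Nieves predeceased; the 1/5 allotted to Nieves's branch passes to Nieves's issue by representation.
The 1/5 is divided into 3 equal shares of 1/15 among Alonso, Diego, Graciela.
Alonso is living and takes 1/15.
Diego is living and takes 1/15.
Graciela is living and takes 1/15.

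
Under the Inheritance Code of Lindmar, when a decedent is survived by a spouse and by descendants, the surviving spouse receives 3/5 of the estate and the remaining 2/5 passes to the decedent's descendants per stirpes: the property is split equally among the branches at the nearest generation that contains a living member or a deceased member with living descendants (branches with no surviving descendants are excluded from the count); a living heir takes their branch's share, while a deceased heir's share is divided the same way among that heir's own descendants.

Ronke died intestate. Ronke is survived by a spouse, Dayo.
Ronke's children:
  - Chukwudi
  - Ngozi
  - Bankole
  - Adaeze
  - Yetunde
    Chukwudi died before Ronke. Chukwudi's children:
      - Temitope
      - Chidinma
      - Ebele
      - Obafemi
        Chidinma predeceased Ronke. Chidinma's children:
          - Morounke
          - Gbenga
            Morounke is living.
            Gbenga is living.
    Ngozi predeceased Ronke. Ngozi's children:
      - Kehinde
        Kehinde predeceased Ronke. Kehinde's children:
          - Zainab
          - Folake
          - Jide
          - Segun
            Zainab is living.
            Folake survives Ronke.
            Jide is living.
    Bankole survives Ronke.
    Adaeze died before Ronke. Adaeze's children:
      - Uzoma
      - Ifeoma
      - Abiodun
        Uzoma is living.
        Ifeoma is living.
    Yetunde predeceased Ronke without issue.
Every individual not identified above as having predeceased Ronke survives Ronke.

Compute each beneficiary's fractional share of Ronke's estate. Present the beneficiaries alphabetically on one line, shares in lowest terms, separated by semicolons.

Dayo, as surviving spouse, takes 3/5.
The remaining 2/5 passes to Ronke's descendants per stirpes.
Yetunde left no surviving issue, so that branch lapses and is disregarded.
The 2/5 is divided into 4 equal shares of 1/10 among Chukwudi, Ngozi, Bankole, Adaeze.
Chukwudi predeceased; the 1/10 allotted to Chukwudi's branch passes to Chukwudi's issue by representation.
The 1/10 is divided into 4 equal shares of 1/40 among Temitope, Chidinma, Ebele, Obafemi.
Temitope is living and takes 1/40.
Chidinma predeceased; the 1/40 allotted to Chidinma's branch passes to Chidinma's issue by representation.
The 1/40 is divided into 2 equal shares of 1/80 among Morounke, Gbenga.
Morounke is living and takes 1/80.
Gbenga is living and takes 1/80.
Ebele is living and takes 1/40.
Obafemi is living and takes 1/40.
Ngozi predeceased; the 1/10 allotted to Ngozi's branch passes to Ngozi's issue by representation.
Kehinde's line is the sole branch at this level, so the full 1/10 passes to Kehinde's issue by representation.
The 1/10 is divided into 4 equal shares of 1/40 among Zainab, Folake, Jide, Segun.
Zainab is living and takes 1/40.
Folake is living and takes 1/40.
Jide is living and takes 1/40.
Segun is living and takes 1/40.
Bankole is living and takes 1/10.
Adaeze predeceased; the 1/10 allotted to Adaeze's branch passes to Adaeze's issue by representation.
The 1/10 is divided into 3 equal shares of 1/30 among Uzoma, Ifeoma, Abiodun.
Uzoma is living and takes 1/30.
Ifeoma is living and takes 1/30.
Abiodun is living and takes 1/30.

Abiodun 1/30; Bankole 1/10; Dayo 3/5; Ebele 1/40; Folake 1/40; Gbenga 1/80; Ifeoma 1/30; Jide 1/40; Morounke 1/80; Obafemi 1/40; Segun 1/40; Temitope 1/40; Uzoma 1/30; Zainab 1/40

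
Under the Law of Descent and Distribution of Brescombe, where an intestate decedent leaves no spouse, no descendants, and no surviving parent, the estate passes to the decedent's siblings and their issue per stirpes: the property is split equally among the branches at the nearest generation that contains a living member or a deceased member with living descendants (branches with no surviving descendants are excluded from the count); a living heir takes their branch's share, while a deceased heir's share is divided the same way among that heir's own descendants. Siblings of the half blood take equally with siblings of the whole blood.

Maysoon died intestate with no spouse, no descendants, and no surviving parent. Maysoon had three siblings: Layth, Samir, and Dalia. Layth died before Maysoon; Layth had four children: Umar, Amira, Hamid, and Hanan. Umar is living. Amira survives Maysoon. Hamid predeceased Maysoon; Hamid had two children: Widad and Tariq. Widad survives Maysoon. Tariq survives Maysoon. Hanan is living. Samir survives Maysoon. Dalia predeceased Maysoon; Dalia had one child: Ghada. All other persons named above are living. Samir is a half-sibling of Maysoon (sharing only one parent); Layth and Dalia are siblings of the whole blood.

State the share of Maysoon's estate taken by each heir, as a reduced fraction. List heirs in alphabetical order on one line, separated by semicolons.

No spouse, descendants, or parent survives, so the estate passes to Maysoon's siblings per stirpes.
Half-blood and whole-blood siblings take equally under the stated rule.
The estate is divided into 3 equal shares of 1/3 among Layth, Samir, Dalia.
Layth predeceased; the 1/3 allotted to Layth's branch passes to Layth's issue by representation.
The 1/3 is divided into 4 equal shares of 1/12 among Umar, Amira, Hamid, Hanan.
Umar is living and takes 1/12.
Amira is living and takes 1/12.
Hamid predeceased; the 1/12 allotted to Hamid's branch passes to Hamid's issue by representation.
The 1/12 is divided into 2 equal shares of 1/24 among Widad, Tariq.
Widad is living and takes 1/24.
Tariq is living and takes 1/24.
Hanan is living and takes 1/12.
Samir is living and takes 1/3.
Dalia predeceased; the 1/3 allotted to Dalia's branch passes to Dalia's issue by representation.
Ghada is the sole taker at this level and receives the full 1/3.

Amira 1/12; Ghada 1/3; Hanan 1/12; Samir 1/3; Tariq 1/24; Umar 1/12; Widad 1/24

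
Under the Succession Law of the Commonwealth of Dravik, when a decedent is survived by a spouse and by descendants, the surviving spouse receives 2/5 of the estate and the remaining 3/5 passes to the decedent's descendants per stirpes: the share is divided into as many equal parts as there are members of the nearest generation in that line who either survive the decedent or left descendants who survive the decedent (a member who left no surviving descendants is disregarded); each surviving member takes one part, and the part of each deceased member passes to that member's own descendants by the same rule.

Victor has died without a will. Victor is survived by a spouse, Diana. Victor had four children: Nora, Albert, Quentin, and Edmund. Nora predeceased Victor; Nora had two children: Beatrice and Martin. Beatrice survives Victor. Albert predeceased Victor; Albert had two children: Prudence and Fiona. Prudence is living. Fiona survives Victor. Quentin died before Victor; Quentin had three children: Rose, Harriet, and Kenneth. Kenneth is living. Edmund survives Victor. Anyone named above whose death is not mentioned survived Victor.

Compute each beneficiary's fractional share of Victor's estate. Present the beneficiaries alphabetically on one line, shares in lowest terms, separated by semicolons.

Beatrice 3/40; Diana 2/5; Edmund 3/20; Fiona 3/40; Harriet 1/20; Kenneth 1/20; Martin 3/40; Prudence 3/40; Rose 1/20

Diana, as surviving spouse, takes 2/5.
The remaining 3/5 passes to Victor's descendants per stirpes.
The 3/5 is divided into 4 equal shares of 3/20 among Nora, Albert, Quentin, Edmund.
Nora predeceased; the 3/20 allotted to Nora's branch passes to Nora's issue by representation.
The 3/20 is divided into 2 equal shares of 3/40 among Beatrice, Martin.
Beatrice is living and takes 3/40.
Martin is living and takes 3/40.
Albert predeceased; the 3/20 allotted to Albert's branch passes to Albert's issue by representation.
The 3/20 is divided into 2 equal shares of 3/40 among Prudence, Fiona.
Prudence is living and takes 3/40.
Fiona is living and takes 3/40.
Quentin predeceased; the 3/20 allotted to Quentin's branch passes to Quentin's issue by representation.
The 3/20 is divided into 3 equal shares of 1/20 among Rose, Harriet, Kenneth.
Rose is living and takes 1/20.
Harriet is living and takes 1/20.
Kenneth is living and takes 1/20.
Edmund is living and takes 3/20.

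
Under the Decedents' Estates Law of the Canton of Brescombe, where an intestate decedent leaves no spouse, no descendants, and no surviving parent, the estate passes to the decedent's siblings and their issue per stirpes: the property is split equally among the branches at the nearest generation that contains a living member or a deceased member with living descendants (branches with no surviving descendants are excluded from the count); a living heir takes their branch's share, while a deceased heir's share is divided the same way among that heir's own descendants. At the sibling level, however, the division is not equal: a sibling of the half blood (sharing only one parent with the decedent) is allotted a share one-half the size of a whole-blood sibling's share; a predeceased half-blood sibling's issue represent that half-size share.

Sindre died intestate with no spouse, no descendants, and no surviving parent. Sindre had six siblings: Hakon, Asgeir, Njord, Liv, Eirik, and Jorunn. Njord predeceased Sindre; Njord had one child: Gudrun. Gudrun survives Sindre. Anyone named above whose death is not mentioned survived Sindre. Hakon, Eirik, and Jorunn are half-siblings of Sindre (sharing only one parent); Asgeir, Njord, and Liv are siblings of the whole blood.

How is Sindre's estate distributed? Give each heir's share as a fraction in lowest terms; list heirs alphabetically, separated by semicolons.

Asgeir 2/9; Eirik 1/9; Gudrun 2/9; Hakon 1/9; Jorunn 1/9; Liv 2/9

No spouse, descendants, or parent survives, so the estate passes to Sindre's siblings per stirpes.
Half-blood siblings count for one-half the weight of whole-blood siblings at the initial division.
Dividing 1 in proportion to weights (total weight 9/2): Hakon (weight 1/2) → 1/9; Asgeir (weight 1) → 2/9; Njord (weight 1) → 2/9; Liv (weight 1) → 2/9; Eirik (weight 1/2) → 1/9; Jorunn (weight 1/2) → 1/9.
Hakon is living and takes 1/9.
Asgeir is living and takes 2/9.
Njord predeceased; the 2/9 allotted to Njord's branch passes to Njord's issue by representation.
Gudrun is the sole taker at this level and receives the full 2/9.
Liv is living and takes 2/9.
Eirik is living and takes 1/9.
Jorunn is living and takes 1/9.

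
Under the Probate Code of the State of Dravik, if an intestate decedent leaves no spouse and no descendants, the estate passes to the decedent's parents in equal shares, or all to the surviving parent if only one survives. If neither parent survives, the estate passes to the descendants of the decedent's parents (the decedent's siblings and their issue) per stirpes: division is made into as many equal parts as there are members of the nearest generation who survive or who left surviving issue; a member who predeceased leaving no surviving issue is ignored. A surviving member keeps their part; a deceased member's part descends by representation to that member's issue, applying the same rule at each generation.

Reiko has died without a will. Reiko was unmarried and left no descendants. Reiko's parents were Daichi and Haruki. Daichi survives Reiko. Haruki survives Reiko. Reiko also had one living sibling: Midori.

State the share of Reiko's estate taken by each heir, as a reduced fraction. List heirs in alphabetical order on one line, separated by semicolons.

Daichi 1/2; Haruki 1/2

Both parents survive, so Daichi and Haruki each take 1/2. The siblings take nothing because a surviving parent has priority.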